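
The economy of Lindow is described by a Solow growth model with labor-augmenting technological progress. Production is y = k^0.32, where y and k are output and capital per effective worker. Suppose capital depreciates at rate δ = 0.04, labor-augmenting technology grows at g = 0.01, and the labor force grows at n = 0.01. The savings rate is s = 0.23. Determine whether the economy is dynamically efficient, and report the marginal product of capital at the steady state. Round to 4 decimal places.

n + g + δ = 0.01 + 0.01 + 0.04 = 0.06.
Steady-state k*: s·k^0.32 = 0.06·k gives k* = (0.23/0.06)^(1/0.68) ≈ 7.2144.
MPK = 0.32·7.2144^(-0.68) ≈ 0.0835.
MPK > n+g+δ = 0.06, so the economy is dynamically efficient (under-saving).

dynamically efficient; MPK ≈ 0.0835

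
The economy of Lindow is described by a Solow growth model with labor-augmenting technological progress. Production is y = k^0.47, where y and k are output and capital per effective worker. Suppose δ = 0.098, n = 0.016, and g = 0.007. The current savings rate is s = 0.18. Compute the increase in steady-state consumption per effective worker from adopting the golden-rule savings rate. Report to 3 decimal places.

Break-even investment rate: n + g + δ = 0.016 + 0.007 + 0.098 = 0.121.
Current steady state (s = 0.18): k* = (0.18/0.121)^(1/0.53) ≈ 2.1157, y* = 2.1157^0.47 ≈ 1.4222, c* = (1−0.18)·1.4222 ≈ 1.1662.
Setting f'(k) = n+g+δ gives 0.47·k^(0.47−1) = 0.121, hence k_gold = (0.47/0.121)^(1/0.53) ≈ 12.9393.
y_gold = 12.9393^0.47 ≈ 3.3312, c_gold = y_gold − 0.121·k_gold ≈ 1.7655.
Gain: Δc = 1.7655 − 1.1662 ≈ 0.5993.

Δc ≈ 0.599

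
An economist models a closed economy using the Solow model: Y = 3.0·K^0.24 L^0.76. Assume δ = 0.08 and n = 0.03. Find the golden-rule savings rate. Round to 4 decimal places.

s_gold = 0.2400

n + δ = 0.03 + 0.08 = 0.11.
At the golden rule MPK = n+δ, and in any Cobb-Douglas steady state s = (n+δ)·k/y = MPK·k/y = capital's share 0.24.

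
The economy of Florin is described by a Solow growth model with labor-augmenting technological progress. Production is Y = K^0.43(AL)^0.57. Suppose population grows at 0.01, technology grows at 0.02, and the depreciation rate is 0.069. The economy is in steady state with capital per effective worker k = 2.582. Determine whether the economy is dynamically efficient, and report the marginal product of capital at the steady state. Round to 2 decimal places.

The effective depreciation rate is n + g + δ = 0.01 + 0.02 + 0.069 = 0.099.
MPK = 0.43·k^(0.43−1) = 0.43·2.582^(-0.57) ≈ 0.2504.
MPK > 0.099, so the economy is dynamically efficient (under-saving).

dynamically efficient; MPK ≈ 0.25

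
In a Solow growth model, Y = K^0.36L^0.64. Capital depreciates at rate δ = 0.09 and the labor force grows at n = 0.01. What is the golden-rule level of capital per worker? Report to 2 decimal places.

k_gold ≈ 7.40

n + δ = 0.01 + 0.09 = 0.1.
Maximizing c = f(k) − (n+δ)·k gives f'(k) = n+δ, i.e. 0.36·k^(0.36−1) = 0.1, so k_gold = (0.36/0.1)^(1/0.64) ≈ 7.3998.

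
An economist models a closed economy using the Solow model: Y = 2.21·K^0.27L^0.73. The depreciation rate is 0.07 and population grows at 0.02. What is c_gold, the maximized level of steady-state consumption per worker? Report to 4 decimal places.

Capital per worker breaks even when investment replaces (n + δ)·k; here n + δ = 0.09.
Setting f'(k) = n+δ gives 0.27·2.21·k^(0.27−1) = 0.09, hence k_gold = (0.27·2.21/0.09)^(1/0.73) ≈ 13.3463.
y_gold = 2.21·13.3463^0.27 ≈ 4.4488.
c_gold = y_gold − (n+δ)·k_gold = 4.4488 − 0.09·13.3463 ≈ 3.2476.

c_gold ≈ 3.2476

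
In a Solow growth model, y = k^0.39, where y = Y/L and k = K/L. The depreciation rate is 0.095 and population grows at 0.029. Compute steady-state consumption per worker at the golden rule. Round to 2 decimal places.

Break-even investment rate: n + δ = 0.029 + 0.095 = 0.124.
Setting f'(k) = n+δ gives 0.39·k^(0.39−1) = 0.124, hence k_gold = (0.39/0.124)^(1/0.61) ≈ 6.5435.
y_gold = 6.5435^0.39 ≈ 2.0805.
c_gold = y_gold − (n+δ)·k_gold = 2.0805 − 0.124·6.5435 ≈ 1.2691.

c_gold ≈ 1.27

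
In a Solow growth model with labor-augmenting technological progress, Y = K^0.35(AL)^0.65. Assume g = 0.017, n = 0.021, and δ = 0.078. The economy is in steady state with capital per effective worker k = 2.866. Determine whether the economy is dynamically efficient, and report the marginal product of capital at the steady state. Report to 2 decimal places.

dynamically efficient; MPK ≈ 0.18

Capital per effective worker breaks even when investment replaces (n + g + δ)·k; here n + g + δ = 0.116.
MPK = 0.35·k^(0.35−1) = 0.35·2.866^(-0.65) ≈ 0.1765.
MPK > 0.116, so the economy is dynamically efficient (under-saving).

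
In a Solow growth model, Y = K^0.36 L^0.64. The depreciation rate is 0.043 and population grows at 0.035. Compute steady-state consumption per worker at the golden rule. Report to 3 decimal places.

n + δ = 0.035 + 0.043 = 0.078.
Maximizing c = f(k) − (n+δ)·k gives f'(k) = n+δ, i.e. 0.36·k^(0.36−1) = 0.078, so k_gold = (0.36/0.078)^(1/0.64) ≈ 10.9100.
y_gold = 10.9100^0.36 ≈ 2.3638.
c_gold = y_gold − (n+δ)·k_gold = 2.3638 − 0.078·10.9100 ≈ 1.5129.

c_gold ≈ 1.513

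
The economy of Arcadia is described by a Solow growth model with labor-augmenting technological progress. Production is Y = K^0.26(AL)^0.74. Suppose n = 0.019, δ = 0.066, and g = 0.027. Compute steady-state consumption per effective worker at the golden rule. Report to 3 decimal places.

c_gold ≈ 0.995

Capital per effective worker breaks even when investment replaces (n + g + δ)·k; here n + g + δ = 0.112.
Setting f'(k) = n+g+δ gives 0.26·k^(0.26−1) = 0.112, hence k_gold = (0.26/0.112)^(1/0.74) ≈ 3.1208.
y_gold = 3.1208^0.26 ≈ 1.3443.
c_gold = y_gold − (n+g+δ)·k_gold = 1.3443 − 0.112·3.1208 ≈ 0.9948.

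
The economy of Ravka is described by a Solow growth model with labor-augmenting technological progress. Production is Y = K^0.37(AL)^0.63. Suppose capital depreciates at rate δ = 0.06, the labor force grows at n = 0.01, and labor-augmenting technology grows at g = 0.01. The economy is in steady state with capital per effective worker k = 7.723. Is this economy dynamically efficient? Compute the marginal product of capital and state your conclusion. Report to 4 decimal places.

The effective depreciation rate is n + g + δ = 0.01 + 0.01 + 0.06 = 0.08.
MPK = 0.37·k^(0.37−1) = 0.37·7.723^(-0.63) ≈ 0.1021.
MPK > 0.08, so the economy is dynamically efficient (under-saving).

dynamically efficient; MPK ≈ 0.1021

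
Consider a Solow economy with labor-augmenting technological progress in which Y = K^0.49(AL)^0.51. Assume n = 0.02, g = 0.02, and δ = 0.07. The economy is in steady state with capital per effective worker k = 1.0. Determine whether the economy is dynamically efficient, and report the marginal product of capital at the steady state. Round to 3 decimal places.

dynamically efficient; MPK ≈ 0.490

The effective depreciation rate is n + g + δ = 0.02 + 0.02 + 0.07 = 0.11.
MPK = 0.49·k^(0.49−1) = 0.49·1.0^(-0.51) ≈ 0.4900.
MPK > 0.11, so the economy is dynamically efficient (under-saving).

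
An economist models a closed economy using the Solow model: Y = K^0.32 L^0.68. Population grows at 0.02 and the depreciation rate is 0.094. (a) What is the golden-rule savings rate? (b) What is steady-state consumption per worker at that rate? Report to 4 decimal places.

Capital per worker breaks even when investment replaces (n + δ)·k; here n + δ = 0.114.
For Cobb-Douglas, s_gold equals capital's share: s_gold = 0.32.
Golden rule sets MPK = n+δ: 0.32·k^(0.32−1) = 0.114, so k_gold = (0.32/0.114)^(1/0.68) ≈ 4.5623.
y_gold = 4.5623^0.32 ≈ 1.6253; c_gold = (1−0.32)·y_gold ≈ 1.1052.

(a) s_gold = 0.3200; (b) c_gold ≈ 1.1052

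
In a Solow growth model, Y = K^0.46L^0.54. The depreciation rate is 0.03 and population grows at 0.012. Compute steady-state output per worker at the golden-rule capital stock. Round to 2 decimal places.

The effective depreciation rate is n + δ = 0.012 + 0.03 = 0.042.
Setting f'(k) = n+δ gives 0.46·k^(0.46−1) = 0.042, hence k_gold = (0.46/0.042)^(1/0.54) ≈ 84.1426.
Output: y_gold = k_gold^0.46 = 84.1426^0.46 ≈ 7.6826.

y_gold ≈ 7.68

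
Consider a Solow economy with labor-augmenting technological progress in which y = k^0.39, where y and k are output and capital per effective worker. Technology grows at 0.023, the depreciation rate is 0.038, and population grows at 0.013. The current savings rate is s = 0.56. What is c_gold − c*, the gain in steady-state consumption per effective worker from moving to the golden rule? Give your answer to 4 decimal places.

Δc ≈ 0.1606

Break-even investment rate: n + g + δ = 0.013 + 0.023 + 0.038 = 0.074.
Current steady state (s = 0.56): k* = (0.56/0.074)^(1/0.61) ≈ 27.6002, y* = 27.6002^0.39 ≈ 3.6472, c* = (1−0.56)·3.6472 ≈ 1.6048.
At the golden rule the marginal product of capital equals n+g+δ: 0.39·k^(0.39−1) = 0.074. Solving, k_gold = (0.39/0.074)^(1/0.61) ≈ 15.2522.
y_gold = 15.2522^0.39 ≈ 2.8940, c_gold = y_gold − 0.074·k_gold ≈ 1.7653.
Gain: Δc = 1.7653 − 1.6048 ≈ 0.1606.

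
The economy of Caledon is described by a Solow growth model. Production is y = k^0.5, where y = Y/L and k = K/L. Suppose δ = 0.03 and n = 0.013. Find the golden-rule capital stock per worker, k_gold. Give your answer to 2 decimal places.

k_gold ≈ 135.21

n + δ = 0.013 + 0.03 = 0.043.
Maximizing c = f(k) − (n+δ)·k gives f'(k) = n+δ, i.e. 0.5·k^(0.5−1) = 0.043, so k_gold = (0.5/0.043)^(1/0.5) ≈ 135.2082.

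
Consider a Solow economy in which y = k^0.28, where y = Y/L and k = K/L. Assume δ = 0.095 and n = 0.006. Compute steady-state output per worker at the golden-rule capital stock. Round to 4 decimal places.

n + δ = 0.006 + 0.095 = 0.101.
Maximizing c = f(k) − (n+δ)·k gives f'(k) = n+δ, i.e. 0.28·k^(0.28−1) = 0.101, so k_gold = (0.28/0.101)^(1/0.72) ≈ 4.1215.
Output: y_gold = k_gold^0.28 = 4.1215^0.28 ≈ 1.4867.

y_gold ≈ 1.4867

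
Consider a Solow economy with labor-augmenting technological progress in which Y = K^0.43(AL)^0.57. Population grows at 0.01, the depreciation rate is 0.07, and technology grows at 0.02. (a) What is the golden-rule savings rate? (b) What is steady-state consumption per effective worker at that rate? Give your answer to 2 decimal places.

Capital per effective worker breaks even when investment replaces (n + g + δ)·k; here n + g + δ = 0.1.
For Cobb-Douglas, s_gold equals capital's share: s_gold = 0.43.
Maximizing c = f(k) − (n+g+δ)·k gives f'(k) = n+g+δ, i.e. 0.43·k^(0.43−1) = 0.1, so k_gold = (0.43/0.1)^(1/0.57) ≈ 12.9225.
y_gold = 12.9225^0.43 ≈ 3.0052; c_gold = (1−0.43)·y_gold ≈ 1.7130.

(a) s_gold = 0.43; (b) c_gold ≈ 1.71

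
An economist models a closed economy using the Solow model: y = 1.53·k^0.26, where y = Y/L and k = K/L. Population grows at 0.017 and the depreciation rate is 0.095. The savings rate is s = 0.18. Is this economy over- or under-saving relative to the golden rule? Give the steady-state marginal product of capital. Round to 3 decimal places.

under-saving; MPK ≈ 0.162

The effective depreciation rate is n + δ = 0.017 + 0.095 = 0.112.
Steady-state k*: s·A·k^0.26 = 0.112·k gives k* = (0.18·1.53/0.112)^(1/0.74) ≈ 3.3731.
MPK = 0.26·1.53·3.3731^(-0.74) ≈ 0.1618.
MPK > n+δ = 0.112, so the economy is dynamically efficient (under-saving).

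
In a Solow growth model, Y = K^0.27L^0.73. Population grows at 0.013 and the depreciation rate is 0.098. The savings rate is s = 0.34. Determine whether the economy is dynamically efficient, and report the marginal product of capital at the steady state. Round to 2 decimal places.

dynamically inefficient; MPK ≈ 0.09

Capital per worker breaks even when investment replaces (n + δ)·k; here n + δ = 0.111.
Steady-state k*: s·k^0.27 = 0.111·k gives k* = (0.34/0.111)^(1/0.73) ≈ 4.6341.
MPK = 0.27·4.6341^(-0.73) ≈ 0.0881.
MPK < n+δ = 0.111, so the economy is dynamically inefficient (over-saving).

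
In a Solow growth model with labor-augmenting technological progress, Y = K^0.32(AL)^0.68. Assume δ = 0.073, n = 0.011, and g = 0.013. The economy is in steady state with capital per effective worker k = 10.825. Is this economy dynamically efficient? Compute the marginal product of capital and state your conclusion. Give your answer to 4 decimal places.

n + g + δ = 0.011 + 0.013 + 0.073 = 0.097.
MPK = 0.32·k^(0.32−1) = 0.32·10.825^(-0.68) ≈ 0.0633.
MPK < 0.097, so the economy is dynamically inefficient (over-saving).

dynamically inefficient; MPK ≈ 0.0633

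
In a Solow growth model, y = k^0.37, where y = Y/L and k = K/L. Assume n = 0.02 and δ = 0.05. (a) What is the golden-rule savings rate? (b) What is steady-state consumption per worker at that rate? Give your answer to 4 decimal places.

The effective depreciation rate is n + δ = 0.02 + 0.05 = 0.07.
For Cobb-Douglas, s_gold equals capital's share: s_gold = 0.37.
Golden rule sets MPK = n+δ: 0.37·k^(0.37−1) = 0.07, so k_gold = (0.37/0.07)^(1/0.63) ≈ 14.0535.
y_gold = 14.0535^0.37 ≈ 2.6588; c_gold = (1−0.37)·y_gold ≈ 1.6750.

(a) s_gold = 0.3700; (b) c_gold ≈ 1.6750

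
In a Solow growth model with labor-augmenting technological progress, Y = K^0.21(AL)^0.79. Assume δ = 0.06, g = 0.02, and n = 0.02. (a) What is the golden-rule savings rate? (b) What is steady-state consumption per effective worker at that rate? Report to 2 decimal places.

Capital per effective worker breaks even when investment replaces (n + g + δ)·k; here n + g + δ = 0.1.
For Cobb-Douglas, s_gold equals capital's share: s_gold = 0.21.
At the golden rule the marginal product of capital equals n+g+δ: 0.21·k^(0.21−1) = 0.1. Solving, k_gold = (0.21/0.1)^(1/0.79) ≈ 2.5578.
y_gold = 2.5578^0.21 ≈ 1.2180; c_gold = (1−0.21)·y_gold ≈ 0.9622.

(a) s_gold = 0.21; (b) c_gold ≈ 0.96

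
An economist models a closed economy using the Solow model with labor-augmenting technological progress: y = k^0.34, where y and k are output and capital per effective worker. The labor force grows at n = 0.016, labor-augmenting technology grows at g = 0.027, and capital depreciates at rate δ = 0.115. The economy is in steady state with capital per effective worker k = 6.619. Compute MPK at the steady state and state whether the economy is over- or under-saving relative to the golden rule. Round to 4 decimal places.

n + g + δ = 0.016 + 0.027 + 0.115 = 0.158.
MPK = 0.34·k^(0.34−1) = 0.34·6.619^(-0.66) ≈ 0.0977.
MPK < 0.158, so the economy is dynamically inefficient (over-saving).

over-saving; MPK ≈ 0.0977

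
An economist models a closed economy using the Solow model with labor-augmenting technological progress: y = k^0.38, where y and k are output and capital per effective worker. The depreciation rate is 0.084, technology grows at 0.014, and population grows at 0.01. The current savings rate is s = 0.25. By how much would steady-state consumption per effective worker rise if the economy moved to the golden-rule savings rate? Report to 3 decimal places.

Δc ≈ 0.086

n + g + δ = 0.01 + 0.014 + 0.084 = 0.108.
Current steady state (s = 0.25): k* = (0.25/0.108)^(1/0.62) ≈ 3.8719, y* = 3.8719^0.38 ≈ 1.6727, c* = (1−0.25)·1.6727 ≈ 1.2545.
Setting f'(k) = n+g+δ gives 0.38·k^(0.38−1) = 0.108, hence k_gold = (0.38/0.108)^(1/0.62) ≈ 7.6072.
y_gold = 7.6072^0.38 ≈ 2.1620, c_gold = y_gold − 0.108·k_gold ≈ 1.3405.
Gain: Δc = 1.3405 − 1.2545 ≈ 0.0860.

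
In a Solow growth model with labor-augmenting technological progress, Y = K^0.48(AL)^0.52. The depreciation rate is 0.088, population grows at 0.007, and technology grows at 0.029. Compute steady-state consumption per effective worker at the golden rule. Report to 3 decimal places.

The effective depreciation rate is n + g + δ = 0.007 + 0.029 + 0.088 = 0.124.
At the golden rule the marginal product of capital equals n+g+δ: 0.48·k^(0.48−1) = 0.124. Solving, k_gold = (0.48/0.124)^(1/0.52) ≈ 13.5027.
y_gold = 13.5027^0.48 ≈ 3.4882.
c_gold = y_gold − (n+g+δ)·k_gold = 3.4882 − 0.124·13.5027 ≈ 1.8139.

c_gold ≈ 1.814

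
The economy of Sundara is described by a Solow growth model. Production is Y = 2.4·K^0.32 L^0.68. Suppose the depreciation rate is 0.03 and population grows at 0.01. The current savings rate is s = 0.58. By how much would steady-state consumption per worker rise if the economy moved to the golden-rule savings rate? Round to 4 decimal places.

The effective depreciation rate is n + δ = 0.01 + 0.03 = 0.04.
Current steady state (s = 0.58): k* = (0.58·2.4/0.04)^(1/0.68) ≈ 184.9389, y* = 2.4·184.9389^0.32 ≈ 12.7544, c* = (1−0.58)·12.7544 ≈ 5.3569.
Maximizing c = f(k) − (n+δ)·k gives f'(k) = n+δ, i.e. 0.32·2.4·k^(0.32−1) = 0.04, so k_gold = (0.32·2.4/0.04)^(1/0.68) ≈ 77.1272.
y_gold = 2.4·77.1272^0.32 ≈ 9.6409, c_gold = y_gold − 0.04·k_gold ≈ 6.5558.
Gain: Δc = 6.5558 − 5.3569 ≈ 1.1990.

Δc ≈ 1.1990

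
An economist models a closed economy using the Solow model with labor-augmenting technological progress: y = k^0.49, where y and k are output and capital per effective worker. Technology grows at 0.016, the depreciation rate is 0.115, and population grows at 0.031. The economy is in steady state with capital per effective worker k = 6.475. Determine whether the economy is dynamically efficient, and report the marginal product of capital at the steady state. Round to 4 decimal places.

The effective depreciation rate is n + g + δ = 0.031 + 0.016 + 0.115 = 0.162.
MPK = 0.49·k^(0.49−1) = 0.49·6.475^(-0.51) ≈ 0.1890.
MPK > 0.162, so the economy is dynamically efficient (under-saving).

dynamically efficient; MPK ≈ 0.1890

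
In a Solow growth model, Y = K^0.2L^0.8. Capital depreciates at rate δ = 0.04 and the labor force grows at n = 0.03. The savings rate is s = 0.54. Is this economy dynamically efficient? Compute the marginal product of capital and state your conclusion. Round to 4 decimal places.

dynamically inefficient; MPK ≈ 0.0259

Break-even investment rate: n + δ = 0.03 + 0.04 = 0.07.
Steady-state k*: s·k^0.2 = 0.07·k gives k* = (0.54/0.07)^(1/0.8) ≈ 12.8564.
MPK = 0.2·12.8564^(-0.8) ≈ 0.0259.
MPK < n+δ = 0.07, so the economy is dynamically inefficient (over-saving).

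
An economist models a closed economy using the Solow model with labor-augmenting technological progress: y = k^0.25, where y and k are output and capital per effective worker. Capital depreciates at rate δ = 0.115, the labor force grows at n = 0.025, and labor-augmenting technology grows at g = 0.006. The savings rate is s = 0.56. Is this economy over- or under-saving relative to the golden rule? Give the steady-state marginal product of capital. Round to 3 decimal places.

Capital per effective worker breaks even when investment replaces (n + g + δ)·k; here n + g + δ = 0.146.
Steady-state k*: s·k^0.25 = 0.146·k gives k* = (0.56/0.146)^(1/0.75) ≈ 6.0041.
MPK = 0.25·6.0041^(-0.75) ≈ 0.0652.
MPK < n+g+δ = 0.146, so the economy is dynamically inefficient (over-saving).

over-saving; MPK ≈ 0.065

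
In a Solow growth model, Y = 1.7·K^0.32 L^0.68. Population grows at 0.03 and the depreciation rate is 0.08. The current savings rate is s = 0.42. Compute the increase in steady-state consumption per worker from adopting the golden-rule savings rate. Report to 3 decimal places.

The effective depreciation rate is n + δ = 0.03 + 0.08 = 0.11.
Current steady state (s = 0.42): k* = (0.42·1.7/0.11)^(1/0.68) ≈ 15.6519, y* = 1.7·15.6519^0.32 ≈ 4.0993, c* = (1−0.42)·4.0993 ≈ 2.3776.
Setting f'(k) = n+δ gives 0.32·1.7·k^(0.32−1) = 0.11, hence k_gold = (0.32·1.7/0.11)^(1/0.68) ≈ 10.4928.
y_gold = 1.7·10.4928^0.32 ≈ 3.6069, c_gold = y_gold − 0.11·k_gold ≈ 2.4527.
Gain: Δc = 2.4527 − 2.3776 ≈ 0.0751.

Δc ≈ 0.075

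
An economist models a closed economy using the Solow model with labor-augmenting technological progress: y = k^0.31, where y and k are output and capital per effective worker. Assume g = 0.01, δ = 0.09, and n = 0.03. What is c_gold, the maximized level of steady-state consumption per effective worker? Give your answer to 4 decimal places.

n + g + δ = 0.03 + 0.01 + 0.09 = 0.13.
At the golden rule the marginal product of capital equals n+g+δ: 0.31·k^(0.31−1) = 0.13. Solving, k_gold = (0.31/0.13)^(1/0.69) ≈ 3.5236.
y_gold = 3.5236^0.31 ≈ 1.4776.
c_gold = y_gold − (n+g+δ)·k_gold = 1.4776 − 0.13·3.5236 ≈ 1.0196.

c_gold ≈ 1.0196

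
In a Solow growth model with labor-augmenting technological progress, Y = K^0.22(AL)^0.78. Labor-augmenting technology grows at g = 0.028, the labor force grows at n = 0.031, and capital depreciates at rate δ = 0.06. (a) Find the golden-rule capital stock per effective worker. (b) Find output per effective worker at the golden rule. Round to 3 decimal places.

(a) k_gold ≈ 2.199; (b) y_gold ≈ 1.189

Break-even investment rate: n + g + δ = 0.031 + 0.028 + 0.06 = 0.119.
At the golden rule the marginal product of capital equals n+g+δ: 0.22·k^(0.22−1) = 0.119. Solving, k_gold = (0.22/0.119)^(1/0.78) ≈ 2.1986.
y_gold = 2.1986^0.22 ≈ 1.1892.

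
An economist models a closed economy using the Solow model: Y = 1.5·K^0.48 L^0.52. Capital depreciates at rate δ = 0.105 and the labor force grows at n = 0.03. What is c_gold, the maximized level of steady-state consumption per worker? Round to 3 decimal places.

n + δ = 0.03 + 0.105 = 0.135.
At the golden rule the marginal product of capital equals n+δ: 0.48·1.5·k^(0.48−1) = 0.135. Solving, k_gold = (0.48·1.5/0.135)^(1/0.52) ≈ 25.0077.
y_gold = 1.5·25.0077^0.48 ≈ 7.0334.
c_gold = y_gold − (n+δ)·k_gold = 7.0334 − 0.135·25.0077 ≈ 3.6574.

c_gold ≈ 3.657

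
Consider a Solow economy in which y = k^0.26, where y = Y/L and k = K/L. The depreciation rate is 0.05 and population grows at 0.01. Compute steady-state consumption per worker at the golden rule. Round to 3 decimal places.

c_gold ≈ 1.239

Capital per worker breaks even when investment replaces (n + δ)·k; here n + δ = 0.06.
At the golden rule the marginal product of capital equals n+δ: 0.26·k^(0.26−1) = 0.06. Solving, k_gold = (0.26/0.06)^(1/0.74) ≈ 7.2539.
y_gold = 7.2539^0.26 ≈ 1.6740.
c_gold = y_gold − (n+δ)·k_gold = 1.6740 − 0.06·7.2539 ≈ 1.2387.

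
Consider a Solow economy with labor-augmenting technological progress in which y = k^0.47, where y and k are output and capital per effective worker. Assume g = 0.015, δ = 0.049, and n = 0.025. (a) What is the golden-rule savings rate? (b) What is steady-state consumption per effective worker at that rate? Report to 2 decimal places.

(a) s_gold = 0.47; (b) c_gold ≈ 2.32

Capital per effective worker breaks even when investment replaces (n + g + δ)·k; here n + g + δ = 0.089.
For Cobb-Douglas, s_gold equals capital's share: s_gold = 0.47.
Setting f'(k) = n+g+δ gives 0.47·k^(0.47−1) = 0.089, hence k_gold = (0.47/0.089)^(1/0.53) ≈ 23.0993.
y_gold = 23.0993^0.47 ≈ 4.3741; c_gold = (1−0.47)·y_gold ≈ 2.3183.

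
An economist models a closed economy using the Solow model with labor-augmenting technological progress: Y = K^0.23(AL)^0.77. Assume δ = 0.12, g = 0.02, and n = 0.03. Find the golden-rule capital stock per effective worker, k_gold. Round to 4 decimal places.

The effective depreciation rate is n + g + δ = 0.03 + 0.02 + 0.12 = 0.17.
Golden rule sets MPK = n+g+δ: 0.23·k^(0.23−1) = 0.17, so k_gold = (0.23/0.17)^(1/0.77) ≈ 1.4808.

k_gold ≈ 1.4808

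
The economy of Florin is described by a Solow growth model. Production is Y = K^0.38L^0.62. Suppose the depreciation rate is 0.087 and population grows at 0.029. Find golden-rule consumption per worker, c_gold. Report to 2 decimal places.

n + δ = 0.029 + 0.087 = 0.116.
At the golden rule the marginal product of capital equals n+δ: 0.38·k^(0.38−1) = 0.116. Solving, k_gold = (0.38/0.116)^(1/0.62) ≈ 6.7791.
y_gold = 6.7791^0.38 ≈ 2.0694.
c_gold = y_gold − (n+δ)·k_gold = 2.0694 − 0.116·6.7791 ≈ 1.2830.

c_gold ≈ 1.28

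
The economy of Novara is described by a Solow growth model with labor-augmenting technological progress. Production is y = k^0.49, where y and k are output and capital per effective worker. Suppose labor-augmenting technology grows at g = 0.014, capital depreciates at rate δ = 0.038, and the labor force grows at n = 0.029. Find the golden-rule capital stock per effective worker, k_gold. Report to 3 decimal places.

k_gold ≈ 34.101

The effective depreciation rate is n + g + δ = 0.029 + 0.014 + 0.038 = 0.081.
Setting f'(k) = n+g+δ gives 0.49·k^(0.49−1) = 0.081, hence k_gold = (0.49/0.081)^(1/0.51) ≈ 34.1010.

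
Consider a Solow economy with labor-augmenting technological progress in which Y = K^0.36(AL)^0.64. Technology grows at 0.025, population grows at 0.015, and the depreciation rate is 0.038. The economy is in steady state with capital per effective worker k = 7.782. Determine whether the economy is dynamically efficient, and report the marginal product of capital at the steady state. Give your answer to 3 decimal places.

dynamically efficient; MPK ≈ 0.097

The effective depreciation rate is n + g + δ = 0.015 + 0.025 + 0.038 = 0.078.
MPK = 0.36·k^(0.36−1) = 0.36·7.782^(-0.64) ≈ 0.0968.
MPK > 0.078, so the economy is dynamically efficient (under-saving).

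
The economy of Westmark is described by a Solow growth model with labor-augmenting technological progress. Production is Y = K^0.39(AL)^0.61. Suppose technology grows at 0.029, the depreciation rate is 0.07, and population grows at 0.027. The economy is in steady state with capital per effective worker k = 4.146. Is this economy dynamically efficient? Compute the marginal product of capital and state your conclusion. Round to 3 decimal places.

The effective depreciation rate is n + g + δ = 0.027 + 0.029 + 0.07 = 0.126.
MPK = 0.39·k^(0.39−1) = 0.39·4.146^(-0.61) ≈ 0.1638.
MPK > 0.126, so the economy is dynamically efficient (under-saving).

dynamically efficient; MPK ≈ 0.164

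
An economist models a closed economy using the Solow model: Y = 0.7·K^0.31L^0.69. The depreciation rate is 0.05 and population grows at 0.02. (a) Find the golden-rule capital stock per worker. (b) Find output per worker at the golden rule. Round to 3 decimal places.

Break-even investment rate: n + δ = 0.02 + 0.05 = 0.07.
Golden rule sets MPK = n+δ: 0.31·0.7·k^(0.31−1) = 0.07, so k_gold = (0.31·0.7/0.07)^(1/0.69) ≈ 5.1537.
y_gold = 0.7·5.1537^0.31 ≈ 1.1637.

(a) k_gold ≈ 5.154; (b) y_gold ≈ 1.164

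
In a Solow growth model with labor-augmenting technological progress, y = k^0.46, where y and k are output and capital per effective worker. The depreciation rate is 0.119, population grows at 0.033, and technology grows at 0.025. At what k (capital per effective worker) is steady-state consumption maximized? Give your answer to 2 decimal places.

Break-even investment rate: n + g + δ = 0.033 + 0.025 + 0.119 = 0.177.
At the golden rule the marginal product of capital equals n+g+δ: 0.46·k^(0.46−1) = 0.177. Solving, k_gold = (0.46/0.177)^(1/0.54) ≈ 5.8630.

k_gold ≈ 5.86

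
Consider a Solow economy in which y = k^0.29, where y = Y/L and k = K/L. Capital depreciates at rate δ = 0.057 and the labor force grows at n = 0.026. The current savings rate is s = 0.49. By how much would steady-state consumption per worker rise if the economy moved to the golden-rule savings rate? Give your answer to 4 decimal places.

n + δ = 0.026 + 0.057 = 0.083.
Current steady state (s = 0.49): k* = (0.49/0.083)^(1/0.71) ≈ 12.1922, y* = 12.1922^0.29 ≈ 2.0652, c* = (1−0.49)·2.0652 ≈ 1.0533.
Setting f'(k) = n+δ gives 0.29·k^(0.29−1) = 0.083, hence k_gold = (0.29/0.083)^(1/0.71) ≈ 5.8242.
y_gold = 5.8242^0.29 ≈ 1.6669, c_gold = y_gold − 0.083·k_gold ≈ 1.1835.
Gain: Δc = 1.1835 − 1.0533 ≈ 0.1303.

Δc ≈ 0.1303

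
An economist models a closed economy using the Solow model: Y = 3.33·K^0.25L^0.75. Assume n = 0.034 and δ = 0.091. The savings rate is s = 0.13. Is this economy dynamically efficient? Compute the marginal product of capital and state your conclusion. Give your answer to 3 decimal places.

dynamically efficient; MPK ≈ 0.240

Capital per worker breaks even when investment replaces (n + δ)·k; here n + δ = 0.125.
Steady-state k*: s·A·k^0.25 = 0.125·k gives k* = (0.13·3.33/0.125)^(1/0.75) ≈ 5.2397.
MPK = 0.25·3.33·5.2397^(-0.75) ≈ 0.2404.
MPK > n+δ = 0.125, so the economy is dynamically efficient (under-saving).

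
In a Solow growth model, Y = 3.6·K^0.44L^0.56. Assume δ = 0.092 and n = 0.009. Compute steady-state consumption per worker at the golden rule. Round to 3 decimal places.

The effective depreciation rate is n + δ = 0.009 + 0.092 = 0.101.
Golden rule sets MPK = n+δ: 0.44·3.6·k^(0.44−1) = 0.101, so k_gold = (0.44·3.6/0.101)^(1/0.56) ≈ 136.3651.
y_gold = 3.6·136.3651^0.44 ≈ 31.3020.
c_gold = y_gold − (n+δ)·k_gold = 31.3020 − 0.101·136.3651 ≈ 17.5291.

c_gold ≈ 17.529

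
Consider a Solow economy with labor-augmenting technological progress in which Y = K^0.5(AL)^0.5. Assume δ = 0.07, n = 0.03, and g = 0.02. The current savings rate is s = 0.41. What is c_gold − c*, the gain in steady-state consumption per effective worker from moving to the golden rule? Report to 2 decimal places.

Δc ≈ 0.07

Break-even investment rate: n + g + δ = 0.03 + 0.02 + 0.07 = 0.12.
Current steady state (s = 0.41): k* = (0.41/0.12)^(1/0.5) ≈ 11.6736, y* = 11.6736^0.5 ≈ 3.4167, c* = (1−0.41)·3.4167 ≈ 2.0158.
At the golden rule the marginal product of capital equals n+g+δ: 0.5·k^(0.5−1) = 0.12. Solving, k_gold = (0.5/0.12)^(1/0.5) ≈ 17.3611.
y_gold = 17.3611^0.5 ≈ 4.1667, c_gold = y_gold − 0.12·k_gold ≈ 2.0833.
Gain: Δc = 2.0833 − 2.0158 ≈ 0.0675.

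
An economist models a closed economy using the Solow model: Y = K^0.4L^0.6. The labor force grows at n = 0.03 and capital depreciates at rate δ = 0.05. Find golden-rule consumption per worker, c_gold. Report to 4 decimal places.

c_gold ≈ 1.7544

Capital per worker breaks even when investment replaces (n + δ)·k; here n + δ = 0.08.
Setting f'(k) = n+δ gives 0.4·k^(0.4−1) = 0.08, hence k_gold = (0.4/0.08)^(1/0.6) ≈ 14.6201.
y_gold = 14.6201^0.4 ≈ 2.9240.
c_gold = y_gold − (n+δ)·k_gold = 2.9240 − 0.08·14.6201 ≈ 1.7544.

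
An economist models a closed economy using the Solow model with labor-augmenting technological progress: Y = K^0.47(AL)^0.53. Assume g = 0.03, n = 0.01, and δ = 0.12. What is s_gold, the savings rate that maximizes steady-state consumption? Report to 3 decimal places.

n + g + δ = 0.01 + 0.03 + 0.12 = 0.16.
At the golden rule MPK = n+g+δ, and in any Cobb-Douglas steady state s = (n+g+δ)·k/y = MPK·k/y = capital's share 0.47.

s_gold = 0.470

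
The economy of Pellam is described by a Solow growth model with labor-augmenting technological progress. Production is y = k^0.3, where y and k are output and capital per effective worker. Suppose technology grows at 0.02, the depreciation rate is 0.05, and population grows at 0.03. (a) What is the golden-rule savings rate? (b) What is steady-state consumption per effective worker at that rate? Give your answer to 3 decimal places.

The effective depreciation rate is n + g + δ = 0.03 + 0.02 + 0.05 = 0.1.
For Cobb-Douglas, s_gold equals capital's share: s_gold = 0.3.
Golden rule sets MPK = n+g+δ: 0.3·k^(0.3−1) = 0.1, so k_gold = (0.3/0.1)^(1/0.7) ≈ 4.8040.
y_gold = 4.8040^0.3 ≈ 1.6013; c_gold = (1−0.3)·y_gold ≈ 1.1209.

(a) s_gold = 0.300; (b) c_gold ≈ 1.121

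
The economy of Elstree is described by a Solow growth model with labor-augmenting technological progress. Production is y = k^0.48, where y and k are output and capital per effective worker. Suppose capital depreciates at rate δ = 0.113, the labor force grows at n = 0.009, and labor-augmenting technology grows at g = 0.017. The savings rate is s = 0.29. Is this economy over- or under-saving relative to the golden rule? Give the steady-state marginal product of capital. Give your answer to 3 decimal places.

under-saving; MPK ≈ 0.230

Break-even investment rate: n + g + δ = 0.009 + 0.017 + 0.113 = 0.139.
Steady-state k*: s·k^0.48 = 0.139·k gives k* = (0.29/0.139)^(1/0.52) ≈ 4.1134.
MPK = 0.48·4.1134^(-0.52) ≈ 0.2301.
MPK > n+g+δ = 0.139, so the economy is dynamically efficient (under-saving).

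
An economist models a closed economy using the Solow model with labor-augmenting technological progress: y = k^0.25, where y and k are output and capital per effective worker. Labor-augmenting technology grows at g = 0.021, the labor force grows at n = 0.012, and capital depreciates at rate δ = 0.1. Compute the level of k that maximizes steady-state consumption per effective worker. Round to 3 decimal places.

k_gold ≈ 2.320

Capital per effective worker breaks even when investment replaces (n + g + δ)·k; here n + g + δ = 0.133.
At the golden rule the marginal product of capital equals n+g+δ: 0.25·k^(0.25−1) = 0.133. Solving, k_gold = (0.25/0.133)^(1/0.75) ≈ 2.3198.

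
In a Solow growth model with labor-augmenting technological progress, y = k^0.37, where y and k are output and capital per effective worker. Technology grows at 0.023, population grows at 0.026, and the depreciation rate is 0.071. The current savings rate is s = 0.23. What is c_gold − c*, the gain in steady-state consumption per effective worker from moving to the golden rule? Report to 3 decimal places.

Δc ≈ 0.092

Break-even investment rate: n + g + δ = 0.026 + 0.023 + 0.071 = 0.12.
Current steady state (s = 0.23): k* = (0.23/0.12)^(1/0.63) ≈ 2.8086, y* = 2.8086^0.37 ≈ 1.4653, c* = (1−0.23)·1.4653 ≈ 1.1283.
Golden rule sets MPK = n+g+δ: 0.37·k^(0.37−1) = 0.12, so k_gold = (0.37/0.12)^(1/0.63) ≈ 5.9734.
y_gold = 5.9734^0.37 ≈ 1.9373, c_gold = y_gold − 0.12·k_gold ≈ 1.2205.
Gain: Δc = 1.2205 − 1.1283 ≈ 0.0922.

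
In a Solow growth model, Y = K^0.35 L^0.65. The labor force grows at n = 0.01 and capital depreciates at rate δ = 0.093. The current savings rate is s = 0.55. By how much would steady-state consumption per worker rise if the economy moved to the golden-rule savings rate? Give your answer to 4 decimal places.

Break-even investment rate: n + δ = 0.01 + 0.093 = 0.103.
Current steady state (s = 0.55): k* = (0.55/0.103)^(1/0.65) ≈ 13.1604, y* = 13.1604^0.35 ≈ 2.4646, c* = (1−0.55)·2.4646 ≈ 1.1091.
Maximizing c = f(k) − (n+δ)·k gives f'(k) = n+δ, i.e. 0.35·k^(0.35−1) = 0.103, so k_gold = (0.35/0.103)^(1/0.65) ≈ 6.5657.
y_gold = 6.5657^0.35 ≈ 1.9322, c_gold = y_gold − 0.103·k_gold ≈ 1.2559.
Gain: Δc = 1.2559 − 1.1091 ≈ 0.1469.

Δc ≈ 0.1469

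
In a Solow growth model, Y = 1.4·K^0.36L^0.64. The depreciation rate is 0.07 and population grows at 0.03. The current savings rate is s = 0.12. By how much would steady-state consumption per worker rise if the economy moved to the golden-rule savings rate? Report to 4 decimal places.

Break-even investment rate: n + δ = 0.03 + 0.07 = 0.1.
Current steady state (s = 0.12): k* = (0.12·1.4/0.1)^(1/0.64) ≈ 2.2493, y* = 1.4·2.2493^0.36 ≈ 1.8744, c* = (1−0.12)·1.8744 ≈ 1.6495.
At the golden rule the marginal product of capital equals n+δ: 0.36·1.4·k^(0.36−1) = 0.1. Solving, k_gold = (0.36·1.4/0.1)^(1/0.64) ≈ 12.5184.
y_gold = 1.4·12.5184^0.36 ≈ 3.4773, c_gold = y_gold − 0.1·k_gold ≈ 2.2255.
Gain: Δc = 2.2255 − 1.6495 ≈ 0.5760.

Δc ≈ 0.5760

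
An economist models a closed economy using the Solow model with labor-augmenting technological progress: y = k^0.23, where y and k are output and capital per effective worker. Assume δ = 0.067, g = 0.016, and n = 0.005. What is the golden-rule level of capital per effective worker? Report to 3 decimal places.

Break-even investment rate: n + g + δ = 0.005 + 0.016 + 0.067 = 0.088.
Maximizing c = f(k) − (n+g+δ)·k gives f'(k) = n+g+δ, i.e. 0.23·k^(0.23−1) = 0.088, so k_gold = (0.23/0.088)^(1/0.77) ≈ 3.4824.

k_gold ≈ 3.482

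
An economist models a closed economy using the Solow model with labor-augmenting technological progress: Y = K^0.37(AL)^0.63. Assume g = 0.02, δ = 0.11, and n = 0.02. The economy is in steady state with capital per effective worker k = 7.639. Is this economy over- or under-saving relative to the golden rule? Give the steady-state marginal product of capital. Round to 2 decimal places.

over-saving; MPK ≈ 0.10

The effective depreciation rate is n + g + δ = 0.02 + 0.02 + 0.11 = 0.15.
MPK = 0.37·k^(0.37−1) = 0.37·7.639^(-0.63) ≈ 0.1028.
MPK < 0.15, so the economy is dynamically inefficient (over-saving).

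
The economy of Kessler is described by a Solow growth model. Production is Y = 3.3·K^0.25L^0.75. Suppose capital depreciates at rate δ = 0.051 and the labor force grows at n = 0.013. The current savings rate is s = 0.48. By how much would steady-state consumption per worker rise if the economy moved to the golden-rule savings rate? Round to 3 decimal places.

The effective depreciation rate is n + δ = 0.013 + 0.051 = 0.064.
Current steady state (s = 0.48): k* = (0.48·3.3/0.064)^(1/0.75) ≈ 72.1274, y* = 3.3·72.1274^0.25 ≈ 9.6170, c* = (1−0.48)·9.6170 ≈ 5.0008.
Maximizing c = f(k) − (n+δ)·k gives f'(k) = n+δ, i.e. 0.25·3.3·k^(0.25−1) = 0.064, so k_gold = (0.25·3.3/0.064)^(1/0.75) ≈ 30.2249.
y_gold = 3.3·30.2249^0.25 ≈ 7.7376, c_gold = y_gold − 0.064·k_gold ≈ 5.8032.
Gain: Δc = 5.8032 − 5.0008 ≈ 0.8024.

Δc ≈ 0.802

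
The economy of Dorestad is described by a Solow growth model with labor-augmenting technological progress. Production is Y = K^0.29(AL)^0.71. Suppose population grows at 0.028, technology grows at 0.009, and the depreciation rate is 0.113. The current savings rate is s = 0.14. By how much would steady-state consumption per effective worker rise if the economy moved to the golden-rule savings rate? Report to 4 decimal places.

Δc ≈ 0.0933

Break-even investment rate: n + g + δ = 0.028 + 0.009 + 0.113 = 0.15.
Current steady state (s = 0.14): k* = (0.14/0.15)^(1/0.71) ≈ 0.9074, y* = 0.9074^0.29 ≈ 0.9722, c* = (1−0.14)·0.9722 ≈ 0.8361.
Setting f'(k) = n+g+δ gives 0.29·k^(0.29−1) = 0.15, hence k_gold = (0.29/0.15)^(1/0.71) ≈ 2.5307.
y_gold = 2.5307^0.29 ≈ 1.3090, c_gold = y_gold − 0.15·k_gold ≈ 0.9294.
Gain: Δc = 0.9294 − 0.8361 ≈ 0.0933.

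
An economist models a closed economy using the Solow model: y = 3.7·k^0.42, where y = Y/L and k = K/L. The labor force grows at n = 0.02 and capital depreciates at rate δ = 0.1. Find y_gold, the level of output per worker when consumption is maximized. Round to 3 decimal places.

y_gold ≈ 23.640

Capital per worker breaks even when investment replaces (n + δ)·k; here n + δ = 0.12.
At the golden rule the marginal product of capital equals n+δ: 0.42·3.7·k^(0.42−1) = 0.12. Solving, k_gold = (0.42·3.7/0.12)^(1/0.58) ≈ 82.7383.
Output: y_gold = 3.7·k_gold^0.42 = 3.7·82.7383^0.42 ≈ 23.6395.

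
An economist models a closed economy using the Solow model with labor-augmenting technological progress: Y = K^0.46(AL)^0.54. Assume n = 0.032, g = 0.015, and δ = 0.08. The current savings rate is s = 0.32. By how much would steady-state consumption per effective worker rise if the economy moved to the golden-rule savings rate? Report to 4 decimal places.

Break-even investment rate: n + g + δ = 0.032 + 0.015 + 0.08 = 0.127.
Current steady state (s = 0.32): k* = (0.32/0.127)^(1/0.54) ≈ 5.5365, y* = 5.5365^0.46 ≈ 2.1973, c* = (1−0.32)·2.1973 ≈ 1.4942.
Setting f'(k) = n+g+δ gives 0.46·k^(0.46−1) = 0.127, hence k_gold = (0.46/0.127)^(1/0.54) ≈ 10.8418.
y_gold = 10.8418^0.46 ≈ 2.9933, c_gold = y_gold − 0.127·k_gold ≈ 1.6164.
Gain: Δc = 1.6164 − 1.4942 ≈ 0.1222.

Δc ≈ 0.1222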